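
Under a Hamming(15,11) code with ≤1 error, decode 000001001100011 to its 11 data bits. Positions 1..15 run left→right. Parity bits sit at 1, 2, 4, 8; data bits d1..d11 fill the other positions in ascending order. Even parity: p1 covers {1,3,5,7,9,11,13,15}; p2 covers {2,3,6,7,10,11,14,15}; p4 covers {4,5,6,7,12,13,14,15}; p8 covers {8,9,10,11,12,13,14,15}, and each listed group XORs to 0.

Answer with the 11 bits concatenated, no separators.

s1 (pos 1,3,5,7,9,11,13,15): 0⊕0⊕0⊕0⊕1⊕0⊕0⊕1 = 0
s2 (pos 2,3,6,7,10,11,14,15): 0⊕0⊕1⊕0⊕1⊕0⊕1⊕1 = 0
s4 (pos 4,5,6,7,12,13,14,15): 0⊕0⊕1⊕0⊕0⊕0⊕1⊕1 = 1
s8 (pos 8,9,10,11,12,13,14,15): 0⊕1⊕1⊕0⊕0⊕0⊕1⊕1 = 0
Syndrome s8…s1 = 0100 → error at position 4.
Flip position 4: 000001001100011 → 000101001100011
Read data bits from positions 3,5,6,7,9,10,11,12,13,14,15: 00101100011

00101100011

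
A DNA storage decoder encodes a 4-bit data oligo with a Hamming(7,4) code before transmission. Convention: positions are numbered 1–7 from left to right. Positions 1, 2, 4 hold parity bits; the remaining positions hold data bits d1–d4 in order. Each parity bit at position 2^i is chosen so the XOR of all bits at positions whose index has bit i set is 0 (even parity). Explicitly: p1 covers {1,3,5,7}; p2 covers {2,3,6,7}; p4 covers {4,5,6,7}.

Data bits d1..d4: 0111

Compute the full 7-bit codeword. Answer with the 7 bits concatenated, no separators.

0001111

Place data at non-parity positions: p1 p2 0 p4 1 1 1
p1 (pos 1,3,5,7): XOR of data positions = 0⊕1⊕1 = 0
p2 (pos 2,3,6,7): XOR of data positions = 0⊕1⊕1 = 0
p4 (pos 4,5,6,7): XOR of data positions = 1⊕1⊕1 = 1
Codeword: 0001111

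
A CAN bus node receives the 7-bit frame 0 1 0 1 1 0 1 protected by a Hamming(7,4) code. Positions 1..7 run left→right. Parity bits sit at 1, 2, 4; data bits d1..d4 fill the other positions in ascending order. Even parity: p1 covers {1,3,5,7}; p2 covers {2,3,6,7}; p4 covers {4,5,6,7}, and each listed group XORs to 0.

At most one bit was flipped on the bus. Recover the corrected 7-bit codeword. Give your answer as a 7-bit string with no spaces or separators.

s1 (pos 1,3,5,7): 0⊕0⊕1⊕1 = 0
s2 (pos 2,3,6,7): 1⊕0⊕0⊕1 = 0
s4 (pos 4,5,6,7): 1⊕1⊕0⊕1 = 1
Syndrome s4…s1 = 100 → error at position 4.
Flip position 4: 0101101 → 0100101

0100101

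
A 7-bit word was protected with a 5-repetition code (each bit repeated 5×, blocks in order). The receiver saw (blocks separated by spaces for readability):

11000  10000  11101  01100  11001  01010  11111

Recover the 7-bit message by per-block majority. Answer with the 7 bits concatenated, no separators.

Block 1 (11000): 2 ones → 0
Block 2 (10000): 1 one → 0
Block 3 (11101): 4 ones → 1
Block 4 (01100): 2 ones → 0
Block 5 (11001): 3 ones → 1
Block 6 (01010): 2 ones → 0
Block 7 (11111): 5 ones → 1

0010101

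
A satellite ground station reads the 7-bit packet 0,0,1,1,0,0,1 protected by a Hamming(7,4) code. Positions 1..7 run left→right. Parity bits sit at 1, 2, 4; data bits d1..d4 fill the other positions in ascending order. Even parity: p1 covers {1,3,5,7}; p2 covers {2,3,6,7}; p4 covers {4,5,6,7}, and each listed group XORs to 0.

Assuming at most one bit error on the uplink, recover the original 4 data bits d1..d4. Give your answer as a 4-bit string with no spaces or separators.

s1 (pos 1,3,5,7): 0⊕1⊕0⊕1 = 0
s2 (pos 2,3,6,7): 0⊕1⊕0⊕1 = 0
s4 (pos 4,5,6,7): 1⊕0⊕0⊕1 = 0
Syndrome s4…s1 = 000 → no error.
Read data bits from positions 3,5,6,7: 1001

1001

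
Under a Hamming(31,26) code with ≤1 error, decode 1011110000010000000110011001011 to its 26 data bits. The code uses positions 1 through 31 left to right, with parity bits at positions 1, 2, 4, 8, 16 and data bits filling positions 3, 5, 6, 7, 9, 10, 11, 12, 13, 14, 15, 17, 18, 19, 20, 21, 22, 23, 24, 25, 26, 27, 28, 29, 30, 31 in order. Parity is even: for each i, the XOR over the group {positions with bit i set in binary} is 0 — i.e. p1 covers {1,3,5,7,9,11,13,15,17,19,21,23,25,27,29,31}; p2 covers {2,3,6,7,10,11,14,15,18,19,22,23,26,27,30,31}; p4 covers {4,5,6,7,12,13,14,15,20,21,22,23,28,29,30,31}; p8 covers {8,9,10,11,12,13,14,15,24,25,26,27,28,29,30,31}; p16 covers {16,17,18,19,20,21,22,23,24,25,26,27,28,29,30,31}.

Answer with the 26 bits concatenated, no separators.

11100001000000010011001011

s1 (pos 1,3,5,7,9,11,13,15,17,19,21,23,25,27,29,31): 1⊕1⊕1⊕0⊕0⊕0⊕0⊕0⊕0⊕0⊕1⊕0⊕1⊕0⊕0⊕1 = 0
s2 (pos 2,3,6,7,10,11,14,15,18,19,22,23,26,27,30,31): 0⊕1⊕1⊕0⊕0⊕0⊕0⊕0⊕0⊕0⊕0⊕0⊕0⊕0⊕1⊕1 = 0
s4 (pos 4,5,6,7,12,13,14,15,20,21,22,23,28,29,30,31): 1⊕1⊕1⊕0⊕1⊕0⊕0⊕0⊕1⊕1⊕0⊕0⊕1⊕0⊕1⊕1 = 1
s8 (pos 8,9,10,11,12,13,14,15,24,25,26,27,28,29,30,31): 0⊕0⊕0⊕0⊕1⊕0⊕0⊕0⊕1⊕1⊕0⊕0⊕1⊕0⊕1⊕1 = 0
s16 (pos 16,17,18,19,20,21,22,23,24,25,26,27,28,29,30,31): 0⊕0⊕0⊕0⊕1⊕1⊕0⊕0⊕1⊕1⊕0⊕0⊕1⊕0⊕1⊕1 = 1
Syndrome s16…s1 = 10100 → error at position 20.
Flip position 20: 1011110000010000000110011001011 → 1011110000010000000010011001011
Read data bits from positions 3,5,6,7,9,10,11,12,13,14,15,17,18,19,20,21,22,23,24,25,26,27,28,29,30,31: 11100001000000010011001011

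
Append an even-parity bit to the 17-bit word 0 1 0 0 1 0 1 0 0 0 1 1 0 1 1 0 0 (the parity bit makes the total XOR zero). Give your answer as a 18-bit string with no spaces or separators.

XOR of the 17 data bits: 0⊕1⊕0⊕0⊕1⊕0⊕1⊕0⊕0⊕0⊕1⊕1⊕0⊕1⊕1⊕0⊕0 = 1
Parity bit = 1 (so all 18 bits XOR to 0).

010010100011011001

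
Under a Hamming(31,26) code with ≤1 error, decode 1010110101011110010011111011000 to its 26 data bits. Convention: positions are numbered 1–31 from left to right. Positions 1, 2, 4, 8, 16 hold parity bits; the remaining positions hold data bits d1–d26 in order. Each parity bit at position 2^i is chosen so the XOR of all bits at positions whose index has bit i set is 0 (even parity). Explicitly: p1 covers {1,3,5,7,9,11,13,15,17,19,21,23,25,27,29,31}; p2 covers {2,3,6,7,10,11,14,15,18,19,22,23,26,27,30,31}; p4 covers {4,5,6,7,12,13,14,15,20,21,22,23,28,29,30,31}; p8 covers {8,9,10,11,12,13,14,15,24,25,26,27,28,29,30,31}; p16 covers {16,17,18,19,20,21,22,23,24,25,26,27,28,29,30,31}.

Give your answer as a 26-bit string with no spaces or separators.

s1 (pos 1,3,5,7,9,11,13,15,17,19,21,23,25,27,29,31): 1⊕1⊕1⊕0⊕0⊕0⊕1⊕1⊕0⊕0⊕1⊕1⊕1⊕1⊕0⊕0 = 1
s2 (pos 2,3,6,7,10,11,14,15,18,19,22,23,26,27,30,31): 0⊕1⊕1⊕0⊕1⊕0⊕1⊕1⊕1⊕0⊕1⊕1⊕0⊕1⊕0⊕0 = 1
s4 (pos 4,5,6,7,12,13,14,15,20,21,22,23,28,29,30,31): 0⊕1⊕1⊕0⊕1⊕1⊕1⊕1⊕0⊕1⊕1⊕1⊕1⊕0⊕0⊕0 = 0
s8 (pos 8,9,10,11,12,13,14,15,24,25,26,27,28,29,30,31): 1⊕0⊕1⊕0⊕1⊕1⊕1⊕1⊕1⊕1⊕0⊕1⊕1⊕0⊕0⊕0 = 0
s16 (pos 16,17,18,19,20,21,22,23,24,25,26,27,28,29,30,31): 0⊕0⊕1⊕0⊕0⊕1⊕1⊕1⊕1⊕1⊕0⊕1⊕1⊕0⊕0⊕0 = 0
Syndrome s16…s1 = 00011 → error at position 3.
Flip position 3: 1010110101011110010011111011000 → 1000110101011110010011111011000
Read data bits from positions 3,5,6,7,9,10,11,12,13,14,15,17,18,19,20,21,22,23,24,25,26,27,28,29,30,31: 01100101111010011111011000

01100101111010011111011000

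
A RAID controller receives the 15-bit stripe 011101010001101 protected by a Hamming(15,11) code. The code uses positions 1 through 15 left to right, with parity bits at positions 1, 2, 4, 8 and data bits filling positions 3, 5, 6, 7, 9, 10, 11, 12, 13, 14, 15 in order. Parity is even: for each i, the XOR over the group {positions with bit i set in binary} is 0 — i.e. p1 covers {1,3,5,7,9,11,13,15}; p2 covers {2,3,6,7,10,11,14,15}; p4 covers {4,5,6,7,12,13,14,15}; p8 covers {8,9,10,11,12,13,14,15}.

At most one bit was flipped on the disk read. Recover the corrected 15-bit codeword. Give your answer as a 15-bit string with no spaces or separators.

011111010001101

s1 (pos 1,3,5,7,9,11,13,15): 0⊕1⊕0⊕0⊕0⊕0⊕1⊕1 = 1
s2 (pos 2,3,6,7,10,11,14,15): 1⊕1⊕1⊕0⊕0⊕0⊕0⊕1 = 0
s4 (pos 4,5,6,7,12,13,14,15): 1⊕0⊕1⊕0⊕1⊕1⊕0⊕1 = 1
s8 (pos 8,9,10,11,12,13,14,15): 1⊕0⊕0⊕0⊕1⊕1⊕0⊕1 = 0
Syndrome s8…s1 = 0101 → error at position 5.
Flip position 5: 011101010001101 → 011111010001101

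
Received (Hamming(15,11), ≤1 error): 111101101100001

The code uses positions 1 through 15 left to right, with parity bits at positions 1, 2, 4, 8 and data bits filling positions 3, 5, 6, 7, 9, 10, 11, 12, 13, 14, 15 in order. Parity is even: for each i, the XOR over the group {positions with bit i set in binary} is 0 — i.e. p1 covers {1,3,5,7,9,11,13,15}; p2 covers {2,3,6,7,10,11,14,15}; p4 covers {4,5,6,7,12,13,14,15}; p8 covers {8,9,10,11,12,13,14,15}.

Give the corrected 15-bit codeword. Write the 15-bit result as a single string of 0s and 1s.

s1 (pos 1,3,5,7,9,11,13,15): 1⊕1⊕0⊕1⊕1⊕0⊕0⊕1 = 1
s2 (pos 2,3,6,7,10,11,14,15): 1⊕1⊕1⊕1⊕1⊕0⊕0⊕1 = 0
s4 (pos 4,5,6,7,12,13,14,15): 1⊕0⊕1⊕1⊕0⊕0⊕0⊕1 = 0
s8 (pos 8,9,10,11,12,13,14,15): 0⊕1⊕1⊕0⊕0⊕0⊕0⊕1 = 1
Syndrome s8…s1 = 1001 → error at position 9.
Flip position 9: 111101101100001 → 111101100100001

111101100100001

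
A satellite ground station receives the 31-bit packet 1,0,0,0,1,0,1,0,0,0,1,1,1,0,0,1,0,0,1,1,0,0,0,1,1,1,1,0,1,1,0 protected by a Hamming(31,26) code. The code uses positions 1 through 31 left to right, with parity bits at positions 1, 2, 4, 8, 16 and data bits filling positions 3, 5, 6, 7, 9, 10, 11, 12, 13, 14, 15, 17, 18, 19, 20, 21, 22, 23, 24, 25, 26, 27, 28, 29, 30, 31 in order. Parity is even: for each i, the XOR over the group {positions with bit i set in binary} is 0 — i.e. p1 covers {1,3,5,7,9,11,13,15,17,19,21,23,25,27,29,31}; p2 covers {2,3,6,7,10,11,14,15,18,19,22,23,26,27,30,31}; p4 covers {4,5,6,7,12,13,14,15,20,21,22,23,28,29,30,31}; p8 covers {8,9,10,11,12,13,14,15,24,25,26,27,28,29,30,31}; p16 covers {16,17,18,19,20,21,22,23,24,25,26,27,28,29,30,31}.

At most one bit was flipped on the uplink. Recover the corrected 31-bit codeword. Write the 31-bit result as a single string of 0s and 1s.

1000101000111001001100011110010

s1 (pos 1,3,5,7,9,11,13,15,17,19,21,23,25,27,29,31): 1⊕0⊕1⊕1⊕0⊕1⊕1⊕0⊕0⊕1⊕0⊕0⊕1⊕1⊕1⊕0 = 1
s2 (pos 2,3,6,7,10,11,14,15,18,19,22,23,26,27,30,31): 0⊕0⊕0⊕1⊕0⊕1⊕0⊕0⊕0⊕1⊕0⊕0⊕1⊕1⊕1⊕0 = 0
s4 (pos 4,5,6,7,12,13,14,15,20,21,22,23,28,29,30,31): 0⊕1⊕0⊕1⊕1⊕1⊕0⊕0⊕1⊕0⊕0⊕0⊕0⊕1⊕1⊕0 = 1
s8 (pos 8,9,10,11,12,13,14,15,24,25,26,27,28,29,30,31): 0⊕0⊕0⊕1⊕1⊕1⊕0⊕0⊕1⊕1⊕1⊕1⊕0⊕1⊕1⊕0 = 1
s16 (pos 16,17,18,19,20,21,22,23,24,25,26,27,28,29,30,31): 1⊕0⊕0⊕1⊕1⊕0⊕0⊕0⊕1⊕1⊕1⊕1⊕0⊕1⊕1⊕0 = 1
Syndrome s16…s1 = 11101 → error at position 29.
Flip position 29: 1000101000111001001100011110110 → 1000101000111001001100011110010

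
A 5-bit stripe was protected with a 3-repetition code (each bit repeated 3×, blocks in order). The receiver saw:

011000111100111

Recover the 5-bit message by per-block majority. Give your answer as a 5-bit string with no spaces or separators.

Block 1 (011): 2 ones → 1
Block 2 (000): 0 ones → 0
Block 3 (111): 3 ones → 1
Block 4 (100): 1 one → 0
Block 5 (111): 3 ones → 1

10101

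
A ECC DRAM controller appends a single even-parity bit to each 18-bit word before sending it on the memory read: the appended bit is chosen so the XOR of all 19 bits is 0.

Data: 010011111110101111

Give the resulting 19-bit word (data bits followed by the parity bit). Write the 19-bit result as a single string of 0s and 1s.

XOR of the 18 data bits: 0⊕1⊕0⊕0⊕1⊕1⊕1⊕1⊕1⊕1⊕1⊕0⊕1⊕0⊕1⊕1⊕1⊕1 = 1
Parity bit = 1 (so all 19 bits XOR to 0).

0100111111101011111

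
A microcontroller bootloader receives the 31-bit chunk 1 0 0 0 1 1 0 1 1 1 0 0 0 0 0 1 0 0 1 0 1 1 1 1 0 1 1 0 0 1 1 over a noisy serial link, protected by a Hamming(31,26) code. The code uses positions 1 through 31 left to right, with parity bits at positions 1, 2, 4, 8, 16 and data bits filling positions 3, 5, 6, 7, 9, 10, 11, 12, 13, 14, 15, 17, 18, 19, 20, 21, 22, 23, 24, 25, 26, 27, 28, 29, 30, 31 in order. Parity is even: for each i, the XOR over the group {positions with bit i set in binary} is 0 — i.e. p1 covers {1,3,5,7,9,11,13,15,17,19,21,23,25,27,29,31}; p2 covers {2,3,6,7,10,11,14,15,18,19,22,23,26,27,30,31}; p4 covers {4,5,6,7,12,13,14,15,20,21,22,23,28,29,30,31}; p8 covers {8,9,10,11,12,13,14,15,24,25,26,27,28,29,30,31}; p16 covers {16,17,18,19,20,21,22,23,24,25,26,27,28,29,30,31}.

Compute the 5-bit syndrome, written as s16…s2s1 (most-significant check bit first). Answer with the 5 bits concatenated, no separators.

s1 (pos 1,3,5,7,9,11,13,15,17,19,21,23,25,27,29,31): 1⊕0⊕1⊕0⊕1⊕0⊕0⊕0⊕0⊕1⊕1⊕1⊕0⊕1⊕0⊕1 = 0
s2 (pos 2,3,6,7,10,11,14,15,18,19,22,23,26,27,30,31): 0⊕0⊕1⊕0⊕1⊕0⊕0⊕0⊕0⊕1⊕1⊕1⊕1⊕1⊕1⊕1 = 1
s4 (pos 4,5,6,7,12,13,14,15,20,21,22,23,28,29,30,31): 0⊕1⊕1⊕0⊕0⊕0⊕0⊕0⊕0⊕1⊕1⊕1⊕0⊕0⊕1⊕1 = 1
s8 (pos 8,9,10,11,12,13,14,15,24,25,26,27,28,29,30,31): 1⊕1⊕1⊕0⊕0⊕0⊕0⊕0⊕1⊕0⊕1⊕1⊕0⊕0⊕1⊕1 = 0
s16 (pos 16,17,18,19,20,21,22,23,24,25,26,27,28,29,30,31): 1⊕0⊕0⊕1⊕0⊕1⊕1⊕1⊕1⊕0⊕1⊕1⊕0⊕0⊕1⊕1 = 0
Syndrome s16…s1 = 00110 → error at position 6.

00110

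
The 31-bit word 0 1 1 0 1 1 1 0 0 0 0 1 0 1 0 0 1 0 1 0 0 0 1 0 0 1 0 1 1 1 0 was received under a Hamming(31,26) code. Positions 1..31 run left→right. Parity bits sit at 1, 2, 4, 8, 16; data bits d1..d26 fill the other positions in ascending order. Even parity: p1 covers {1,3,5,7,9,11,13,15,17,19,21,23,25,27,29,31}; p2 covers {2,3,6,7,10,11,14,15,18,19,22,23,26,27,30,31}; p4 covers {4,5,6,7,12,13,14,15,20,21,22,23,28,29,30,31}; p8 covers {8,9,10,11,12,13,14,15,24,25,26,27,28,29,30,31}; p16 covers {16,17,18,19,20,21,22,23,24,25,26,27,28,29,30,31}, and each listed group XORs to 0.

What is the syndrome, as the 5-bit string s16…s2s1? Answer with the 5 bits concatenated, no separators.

s1 (pos 1,3,5,7,9,11,13,15,17,19,21,23,25,27,29,31): 0⊕1⊕1⊕1⊕0⊕0⊕0⊕0⊕1⊕1⊕0⊕1⊕0⊕0⊕1⊕0 = 1
s2 (pos 2,3,6,7,10,11,14,15,18,19,22,23,26,27,30,31): 1⊕1⊕1⊕1⊕0⊕0⊕1⊕0⊕0⊕1⊕0⊕1⊕1⊕0⊕1⊕0 = 1
s4 (pos 4,5,6,7,12,13,14,15,20,21,22,23,28,29,30,31): 0⊕1⊕1⊕1⊕1⊕0⊕1⊕0⊕0⊕0⊕0⊕1⊕1⊕1⊕1⊕0 = 1
s8 (pos 8,9,10,11,12,13,14,15,24,25,26,27,28,29,30,31): 0⊕0⊕0⊕0⊕1⊕0⊕1⊕0⊕0⊕0⊕1⊕0⊕1⊕1⊕1⊕0 = 0
s16 (pos 16,17,18,19,20,21,22,23,24,25,26,27,28,29,30,31): 0⊕1⊕0⊕1⊕0⊕0⊕0⊕1⊕0⊕0⊕1⊕0⊕1⊕1⊕1⊕0 = 1
Syndrome s16…s1 = 10111 → error at position 23.

10111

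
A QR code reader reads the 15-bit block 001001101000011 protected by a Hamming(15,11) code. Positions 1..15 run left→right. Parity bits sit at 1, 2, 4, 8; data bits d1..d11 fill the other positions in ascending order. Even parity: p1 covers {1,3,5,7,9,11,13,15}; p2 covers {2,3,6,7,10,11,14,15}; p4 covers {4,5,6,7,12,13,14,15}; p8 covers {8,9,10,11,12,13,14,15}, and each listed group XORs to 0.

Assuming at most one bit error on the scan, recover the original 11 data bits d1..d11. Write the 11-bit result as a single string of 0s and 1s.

s1 (pos 1,3,5,7,9,11,13,15): 0⊕1⊕0⊕1⊕1⊕0⊕0⊕1 = 0
s2 (pos 2,3,6,7,10,11,14,15): 0⊕1⊕1⊕1⊕0⊕0⊕1⊕1 = 1
s4 (pos 4,5,6,7,12,13,14,15): 0⊕0⊕1⊕1⊕0⊕0⊕1⊕1 = 0
s8 (pos 8,9,10,11,12,13,14,15): 0⊕1⊕0⊕0⊕0⊕0⊕1⊕1 = 1
Syndrome s8…s1 = 1010 → error at position 10.
Flip position 10: 001001101000011 → 001001101100011
Read data bits from positions 3,5,6,7,9,10,11,12,13,14,15: 10111100011

10111100011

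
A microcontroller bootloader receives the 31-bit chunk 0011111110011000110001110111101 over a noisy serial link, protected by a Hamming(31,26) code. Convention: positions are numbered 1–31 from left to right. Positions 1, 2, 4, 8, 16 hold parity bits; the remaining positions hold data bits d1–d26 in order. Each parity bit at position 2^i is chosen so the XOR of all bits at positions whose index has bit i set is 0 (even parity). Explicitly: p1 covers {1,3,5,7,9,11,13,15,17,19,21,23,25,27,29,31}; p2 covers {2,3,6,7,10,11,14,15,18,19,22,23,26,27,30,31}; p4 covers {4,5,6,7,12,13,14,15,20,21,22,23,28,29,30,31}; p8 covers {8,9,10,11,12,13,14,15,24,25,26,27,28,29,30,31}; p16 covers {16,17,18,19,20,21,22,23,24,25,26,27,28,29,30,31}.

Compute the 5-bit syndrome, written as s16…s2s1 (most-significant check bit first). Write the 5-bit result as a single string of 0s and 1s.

00110

s1 (pos 1,3,5,7,9,11,13,15,17,19,21,23,25,27,29,31): 0⊕1⊕1⊕1⊕1⊕0⊕1⊕0⊕1⊕0⊕0⊕1⊕0⊕1⊕1⊕1 = 0
s2 (pos 2,3,6,7,10,11,14,15,18,19,22,23,26,27,30,31): 0⊕1⊕1⊕1⊕0⊕0⊕0⊕0⊕1⊕0⊕1⊕1⊕1⊕1⊕0⊕1 = 1
s4 (pos 4,5,6,7,12,13,14,15,20,21,22,23,28,29,30,31): 1⊕1⊕1⊕1⊕1⊕1⊕0⊕0⊕0⊕0⊕1⊕1⊕1⊕1⊕0⊕1 = 1
s8 (pos 8,9,10,11,12,13,14,15,24,25,26,27,28,29,30,31): 1⊕1⊕0⊕0⊕1⊕1⊕0⊕0⊕1⊕0⊕1⊕1⊕1⊕1⊕0⊕1 = 0
s16 (pos 16,17,18,19,20,21,22,23,24,25,26,27,28,29,30,31): 0⊕1⊕1⊕0⊕0⊕0⊕1⊕1⊕1⊕0⊕1⊕1⊕1⊕1⊕0⊕1 = 0
Syndrome s16…s1 = 00110 → error at position 6.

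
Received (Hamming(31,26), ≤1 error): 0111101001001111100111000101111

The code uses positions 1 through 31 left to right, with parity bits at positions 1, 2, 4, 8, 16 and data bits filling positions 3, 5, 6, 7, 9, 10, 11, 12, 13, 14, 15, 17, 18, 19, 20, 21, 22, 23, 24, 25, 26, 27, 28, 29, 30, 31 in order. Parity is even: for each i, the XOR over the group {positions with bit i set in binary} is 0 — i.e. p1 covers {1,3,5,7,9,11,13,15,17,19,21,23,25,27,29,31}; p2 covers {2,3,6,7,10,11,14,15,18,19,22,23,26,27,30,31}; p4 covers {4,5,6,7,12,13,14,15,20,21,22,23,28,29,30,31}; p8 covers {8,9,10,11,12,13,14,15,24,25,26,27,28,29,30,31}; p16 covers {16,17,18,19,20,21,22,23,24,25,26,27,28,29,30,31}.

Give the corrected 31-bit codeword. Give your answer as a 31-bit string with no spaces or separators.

0111101001000111100111000101111

s1 (pos 1,3,5,7,9,11,13,15,17,19,21,23,25,27,29,31): 0⊕1⊕1⊕1⊕0⊕0⊕1⊕1⊕1⊕0⊕1⊕0⊕0⊕0⊕1⊕1 = 1
s2 (pos 2,3,6,7,10,11,14,15,18,19,22,23,26,27,30,31): 1⊕1⊕0⊕1⊕1⊕0⊕1⊕1⊕0⊕0⊕1⊕0⊕1⊕0⊕1⊕1 = 0
s4 (pos 4,5,6,7,12,13,14,15,20,21,22,23,28,29,30,31): 1⊕1⊕0⊕1⊕0⊕1⊕1⊕1⊕1⊕1⊕1⊕0⊕1⊕1⊕1⊕1 = 1
s8 (pos 8,9,10,11,12,13,14,15,24,25,26,27,28,29,30,31): 0⊕0⊕1⊕0⊕0⊕1⊕1⊕1⊕0⊕0⊕1⊕0⊕1⊕1⊕1⊕1 = 1
s16 (pos 16,17,18,19,20,21,22,23,24,25,26,27,28,29,30,31): 1⊕1⊕0⊕0⊕1⊕1⊕1⊕0⊕0⊕0⊕1⊕0⊕1⊕1⊕1⊕1 = 0
Syndrome s16…s1 = 01101 → error at position 13.
Flip position 13: 0111101001001111100111000101111 → 0111101001000111100111000101111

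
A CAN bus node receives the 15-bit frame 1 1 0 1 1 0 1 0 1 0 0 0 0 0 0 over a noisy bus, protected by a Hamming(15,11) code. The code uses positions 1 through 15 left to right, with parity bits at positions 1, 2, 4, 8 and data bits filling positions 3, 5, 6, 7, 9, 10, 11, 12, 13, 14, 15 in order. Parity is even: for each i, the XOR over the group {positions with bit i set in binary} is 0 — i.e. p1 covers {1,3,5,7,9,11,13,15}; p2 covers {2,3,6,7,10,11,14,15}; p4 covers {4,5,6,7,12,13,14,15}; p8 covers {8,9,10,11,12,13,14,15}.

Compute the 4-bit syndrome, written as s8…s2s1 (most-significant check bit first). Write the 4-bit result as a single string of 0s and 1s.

1100

s1 (pos 1,3,5,7,9,11,13,15): 1⊕0⊕1⊕1⊕1⊕0⊕0⊕0 = 0
s2 (pos 2,3,6,7,10,11,14,15): 1⊕0⊕0⊕1⊕0⊕0⊕0⊕0 = 0
s4 (pos 4,5,6,7,12,13,14,15): 1⊕1⊕0⊕1⊕0⊕0⊕0⊕0 = 1
s8 (pos 8,9,10,11,12,13,14,15): 0⊕1⊕0⊕0⊕0⊕0⊕0⊕0 = 1
Syndrome s8…s1 = 1100 → error at position 12.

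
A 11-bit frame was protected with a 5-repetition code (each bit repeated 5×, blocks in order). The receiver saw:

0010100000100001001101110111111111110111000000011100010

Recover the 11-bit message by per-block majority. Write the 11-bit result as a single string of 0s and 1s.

Block 1 (00101): 2 ones → 0
Block 2 (00000): 0 ones → 0
Block 3 (10000): 1 one → 0
Block 4 (10011): 3 ones → 1
Block 5 (01110): 3 ones → 1
Block 6 (11111): 5 ones → 1
Block 7 (11111): 5 ones → 1
Block 8 (10111): 4 ones → 1
Block 9 (00000): 0 ones → 0
Block 10 (00111): 3 ones → 1
Block 11 (00010): 1 one → 0

00011111010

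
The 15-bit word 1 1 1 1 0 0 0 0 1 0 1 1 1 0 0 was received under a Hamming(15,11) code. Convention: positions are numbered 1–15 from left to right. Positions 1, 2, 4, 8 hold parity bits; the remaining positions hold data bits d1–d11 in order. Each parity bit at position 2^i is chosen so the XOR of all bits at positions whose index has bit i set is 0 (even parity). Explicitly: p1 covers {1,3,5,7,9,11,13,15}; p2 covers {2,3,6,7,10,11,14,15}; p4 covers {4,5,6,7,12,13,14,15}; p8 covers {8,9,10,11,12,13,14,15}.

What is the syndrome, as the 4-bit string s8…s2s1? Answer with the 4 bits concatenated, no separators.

0111

s1 (pos 1,3,5,7,9,11,13,15): 1⊕1⊕0⊕0⊕1⊕1⊕1⊕0 = 1
s2 (pos 2,3,6,7,10,11,14,15): 1⊕1⊕0⊕0⊕0⊕1⊕0⊕0 = 1
s4 (pos 4,5,6,7,12,13,14,15): 1⊕0⊕0⊕0⊕1⊕1⊕0⊕0 = 1
s8 (pos 8,9,10,11,12,13,14,15): 0⊕1⊕0⊕1⊕1⊕1⊕0⊕0 = 0
Syndrome s8…s1 = 0111 → error at position 7.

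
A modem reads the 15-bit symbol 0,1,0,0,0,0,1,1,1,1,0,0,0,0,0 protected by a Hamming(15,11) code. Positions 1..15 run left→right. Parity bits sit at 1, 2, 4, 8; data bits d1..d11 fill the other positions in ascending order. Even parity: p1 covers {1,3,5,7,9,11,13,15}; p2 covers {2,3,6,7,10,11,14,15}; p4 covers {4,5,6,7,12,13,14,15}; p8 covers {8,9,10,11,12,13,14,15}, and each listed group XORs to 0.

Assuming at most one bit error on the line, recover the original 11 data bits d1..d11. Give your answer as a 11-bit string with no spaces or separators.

s1 (pos 1,3,5,7,9,11,13,15): 0⊕0⊕0⊕1⊕1⊕0⊕0⊕0 = 0
s2 (pos 2,3,6,7,10,11,14,15): 1⊕0⊕0⊕1⊕1⊕0⊕0⊕0 = 1
s4 (pos 4,5,6,7,12,13,14,15): 0⊕0⊕0⊕1⊕0⊕0⊕0⊕0 = 1
s8 (pos 8,9,10,11,12,13,14,15): 1⊕1⊕1⊕0⊕0⊕0⊕0⊕0 = 1
Syndrome s8…s1 = 1110 → error at position 14.
Flip position 14: 010000111100000 → 010000111100010
Read data bits from positions 3,5,6,7,9,10,11,12,13,14,15: 00011100010

00011100010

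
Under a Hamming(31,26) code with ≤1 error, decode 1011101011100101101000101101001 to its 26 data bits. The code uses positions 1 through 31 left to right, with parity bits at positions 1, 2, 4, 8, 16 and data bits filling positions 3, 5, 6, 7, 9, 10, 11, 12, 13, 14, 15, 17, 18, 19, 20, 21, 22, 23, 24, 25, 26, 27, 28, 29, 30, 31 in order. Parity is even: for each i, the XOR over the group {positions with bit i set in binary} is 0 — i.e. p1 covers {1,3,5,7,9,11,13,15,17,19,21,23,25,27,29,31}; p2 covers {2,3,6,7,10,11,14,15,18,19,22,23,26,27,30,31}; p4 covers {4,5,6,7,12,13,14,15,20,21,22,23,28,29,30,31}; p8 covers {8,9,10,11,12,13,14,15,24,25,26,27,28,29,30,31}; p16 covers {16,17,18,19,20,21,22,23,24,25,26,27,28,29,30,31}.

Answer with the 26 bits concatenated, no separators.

s1 (pos 1,3,5,7,9,11,13,15,17,19,21,23,25,27,29,31): 1⊕1⊕1⊕1⊕1⊕1⊕0⊕0⊕1⊕1⊕0⊕1⊕1⊕0⊕0⊕1 = 1
s2 (pos 2,3,6,7,10,11,14,15,18,19,22,23,26,27,30,31): 0⊕1⊕0⊕1⊕1⊕1⊕1⊕0⊕0⊕1⊕0⊕1⊕1⊕0⊕0⊕1 = 1
s4 (pos 4,5,6,7,12,13,14,15,20,21,22,23,28,29,30,31): 1⊕1⊕0⊕1⊕0⊕0⊕1⊕0⊕0⊕0⊕0⊕1⊕1⊕0⊕0⊕1 = 1
s8 (pos 8,9,10,11,12,13,14,15,24,25,26,27,28,29,30,31): 0⊕1⊕1⊕1⊕0⊕0⊕1⊕0⊕0⊕1⊕1⊕0⊕1⊕0⊕0⊕1 = 0
s16 (pos 16,17,18,19,20,21,22,23,24,25,26,27,28,29,30,31): 1⊕1⊕0⊕1⊕0⊕0⊕0⊕1⊕0⊕1⊕1⊕0⊕1⊕0⊕0⊕1 = 0
Syndrome s16…s1 = 00111 → error at position 7.
Flip position 7: 1011101011100101101000101101001 → 1011100011100101101000101101001
Read data bits from positions 3,5,6,7,9,10,11,12,13,14,15,17,18,19,20,21,22,23,24,25,26,27,28,29,30,31: 11001110010101000101101001

11001110010101000101101001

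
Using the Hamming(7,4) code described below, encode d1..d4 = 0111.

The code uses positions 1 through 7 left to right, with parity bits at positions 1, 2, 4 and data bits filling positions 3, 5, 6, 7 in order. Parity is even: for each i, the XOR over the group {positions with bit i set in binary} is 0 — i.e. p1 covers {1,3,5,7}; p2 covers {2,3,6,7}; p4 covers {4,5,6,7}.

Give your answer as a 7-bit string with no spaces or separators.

0001111

Place data at non-parity positions: p1 p2 0 p4 1 1 1
p1 (pos 1,3,5,7): XOR of data positions = 0⊕1⊕1 = 0
p2 (pos 2,3,6,7): XOR of data positions = 0⊕1⊕1 = 0
p4 (pos 4,5,6,7): XOR of data positions = 1⊕1⊕1 = 1
Codeword: 0001111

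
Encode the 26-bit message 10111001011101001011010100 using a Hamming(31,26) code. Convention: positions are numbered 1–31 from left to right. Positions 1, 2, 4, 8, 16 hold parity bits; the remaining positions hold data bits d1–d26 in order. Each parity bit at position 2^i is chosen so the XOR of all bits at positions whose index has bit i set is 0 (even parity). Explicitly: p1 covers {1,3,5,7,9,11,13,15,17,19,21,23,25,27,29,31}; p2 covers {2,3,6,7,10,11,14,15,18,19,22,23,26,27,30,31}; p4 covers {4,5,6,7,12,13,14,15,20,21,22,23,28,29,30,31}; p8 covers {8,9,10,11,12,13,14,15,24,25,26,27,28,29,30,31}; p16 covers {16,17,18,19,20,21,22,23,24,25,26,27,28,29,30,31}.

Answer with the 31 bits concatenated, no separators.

Place data at non-parity positions: p1 p2 1 p4 0 1 1 p8 1 0 0 1 0 1 1 p16 1 0 1 0 0 1 0 1 1 0 1 0 1 0 0
p1 (pos 1,3,5,7,9,11,13,15,17,19,21,23,25,27,29,31): XOR of data positions = 1⊕0⊕1⊕1⊕0⊕0⊕1⊕1⊕1⊕0⊕0⊕1⊕1⊕1⊕0 = 1
p2 (pos 2,3,6,7,10,11,14,15,18,19,22,23,26,27,30,31): XOR of data positions = 1⊕1⊕1⊕0⊕0⊕1⊕1⊕0⊕1⊕1⊕0⊕0⊕1⊕0⊕0 = 0
p4 (pos 4,5,6,7,12,13,14,15,20,21,22,23,28,29,30,31): XOR of data positions = 0⊕1⊕1⊕1⊕0⊕1⊕1⊕0⊕0⊕1⊕0⊕0⊕1⊕0⊕0 = 1
p8 (pos 8,9,10,11,12,13,14,15,24,25,26,27,28,29,30,31): XOR of data positions = 1⊕0⊕0⊕1⊕0⊕1⊕1⊕1⊕1⊕0⊕1⊕0⊕1⊕0⊕0 = 0
p16 (pos 16,17,18,19,20,21,22,23,24,25,26,27,28,29,30,31): XOR of data positions = 1⊕0⊕1⊕0⊕0⊕1⊕0⊕1⊕1⊕0⊕1⊕0⊕1⊕0⊕0 = 1
Codeword: 1011011010010111101001011010100

1011011010010111101001011010100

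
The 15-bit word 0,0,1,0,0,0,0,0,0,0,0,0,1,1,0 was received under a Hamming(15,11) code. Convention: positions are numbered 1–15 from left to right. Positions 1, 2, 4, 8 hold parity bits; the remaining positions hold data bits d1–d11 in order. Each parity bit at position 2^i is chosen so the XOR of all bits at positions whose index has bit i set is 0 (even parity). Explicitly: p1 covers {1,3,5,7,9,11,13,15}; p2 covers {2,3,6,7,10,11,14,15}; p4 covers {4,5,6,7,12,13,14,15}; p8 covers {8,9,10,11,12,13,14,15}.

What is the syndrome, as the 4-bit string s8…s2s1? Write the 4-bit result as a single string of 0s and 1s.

0000

s1 (pos 1,3,5,7,9,11,13,15): 0⊕1⊕0⊕0⊕0⊕0⊕1⊕0 = 0
s2 (pos 2,3,6,7,10,11,14,15): 0⊕1⊕0⊕0⊕0⊕0⊕1⊕0 = 0
s4 (pos 4,5,6,7,12,13,14,15): 0⊕0⊕0⊕0⊕0⊕1⊕1⊕0 = 0
s8 (pos 8,9,10,11,12,13,14,15): 0⊕0⊕0⊕0⊕0⊕1⊕1⊕0 = 0
Syndrome s8…s1 = 0000 → no error.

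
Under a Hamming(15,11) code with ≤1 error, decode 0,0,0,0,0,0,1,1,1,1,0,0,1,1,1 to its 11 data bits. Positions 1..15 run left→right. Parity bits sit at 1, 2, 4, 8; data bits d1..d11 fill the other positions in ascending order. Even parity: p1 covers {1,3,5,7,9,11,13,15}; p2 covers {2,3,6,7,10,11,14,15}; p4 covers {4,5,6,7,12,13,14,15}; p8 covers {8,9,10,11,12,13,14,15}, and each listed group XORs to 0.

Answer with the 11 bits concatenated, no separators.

00011100111

s1 (pos 1,3,5,7,9,11,13,15): 0⊕0⊕0⊕1⊕1⊕0⊕1⊕1 = 0
s2 (pos 2,3,6,7,10,11,14,15): 0⊕0⊕0⊕1⊕1⊕0⊕1⊕1 = 0
s4 (pos 4,5,6,7,12,13,14,15): 0⊕0⊕0⊕1⊕0⊕1⊕1⊕1 = 0
s8 (pos 8,9,10,11,12,13,14,15): 1⊕1⊕1⊕0⊕0⊕1⊕1⊕1 = 0
Syndrome s8…s1 = 0000 → no error.
Read data bits from positions 3,5,6,7,9,10,11,12,13,14,15: 00011100111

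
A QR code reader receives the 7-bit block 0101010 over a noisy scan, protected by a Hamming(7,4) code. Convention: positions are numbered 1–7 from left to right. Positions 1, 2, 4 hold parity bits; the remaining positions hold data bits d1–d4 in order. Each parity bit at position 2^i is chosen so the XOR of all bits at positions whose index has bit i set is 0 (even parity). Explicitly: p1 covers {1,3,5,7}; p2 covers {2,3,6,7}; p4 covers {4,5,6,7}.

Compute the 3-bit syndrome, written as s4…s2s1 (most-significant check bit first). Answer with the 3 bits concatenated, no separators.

s1 (pos 1,3,5,7): 0⊕0⊕0⊕0 = 0
s2 (pos 2,3,6,7): 1⊕0⊕1⊕0 = 0
s4 (pos 4,5,6,7): 1⊕0⊕1⊕0 = 0
Syndrome s4…s1 = 000 → no error.

000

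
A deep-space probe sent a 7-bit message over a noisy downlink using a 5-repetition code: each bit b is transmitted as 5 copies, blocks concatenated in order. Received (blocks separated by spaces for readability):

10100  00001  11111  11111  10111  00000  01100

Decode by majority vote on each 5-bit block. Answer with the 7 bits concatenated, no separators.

Block 1 (10100): 2 ones → 0
Block 2 (00001): 1 one → 0
Block 3 (11111): 5 ones → 1
Block 4 (11111): 5 ones → 1
Block 5 (10111): 4 ones → 1
Block 6 (00000): 0 ones → 0
Block 7 (01100): 2 ones → 0

0011100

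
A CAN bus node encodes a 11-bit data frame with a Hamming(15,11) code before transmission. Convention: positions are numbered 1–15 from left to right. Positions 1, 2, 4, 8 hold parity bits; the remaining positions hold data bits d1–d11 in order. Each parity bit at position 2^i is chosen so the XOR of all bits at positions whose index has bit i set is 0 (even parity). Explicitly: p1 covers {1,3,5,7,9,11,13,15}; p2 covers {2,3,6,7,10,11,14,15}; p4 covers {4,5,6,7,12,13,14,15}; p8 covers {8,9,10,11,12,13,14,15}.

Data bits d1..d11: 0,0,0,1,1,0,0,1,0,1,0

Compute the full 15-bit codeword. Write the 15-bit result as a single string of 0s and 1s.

000100111001010

Place data at non-parity positions: p1 p2 0 p4 0 0 1 p8 1 0 0 1 0 1 0
p1 (pos 1,3,5,7,9,11,13,15): XOR of data positions = 0⊕0⊕1⊕1⊕0⊕0⊕0 = 0
p2 (pos 2,3,6,7,10,11,14,15): XOR of data positions = 0⊕0⊕1⊕0⊕0⊕1⊕0 = 0
p4 (pos 4,5,6,7,12,13,14,15): XOR of data positions = 0⊕0⊕1⊕1⊕0⊕1⊕0 = 1
p8 (pos 8,9,10,11,12,13,14,15): XOR of data positions = 1⊕0⊕0⊕1⊕0⊕1⊕0 = 1
Codeword: 000100111001010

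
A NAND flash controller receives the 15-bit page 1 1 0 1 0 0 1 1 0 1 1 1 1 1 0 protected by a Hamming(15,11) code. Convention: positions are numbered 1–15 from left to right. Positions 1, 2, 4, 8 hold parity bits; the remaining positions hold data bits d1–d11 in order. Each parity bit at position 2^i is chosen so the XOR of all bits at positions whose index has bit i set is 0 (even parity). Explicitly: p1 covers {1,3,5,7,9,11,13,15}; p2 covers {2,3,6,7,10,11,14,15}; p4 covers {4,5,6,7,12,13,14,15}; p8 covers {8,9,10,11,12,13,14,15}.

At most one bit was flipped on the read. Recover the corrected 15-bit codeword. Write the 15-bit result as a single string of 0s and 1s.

110101110111110

s1 (pos 1,3,5,7,9,11,13,15): 1⊕0⊕0⊕1⊕0⊕1⊕1⊕0 = 0
s2 (pos 2,3,6,7,10,11,14,15): 1⊕0⊕0⊕1⊕1⊕1⊕1⊕0 = 1
s4 (pos 4,5,6,7,12,13,14,15): 1⊕0⊕0⊕1⊕1⊕1⊕1⊕0 = 1
s8 (pos 8,9,10,11,12,13,14,15): 1⊕0⊕1⊕1⊕1⊕1⊕1⊕0 = 0
Syndrome s8…s1 = 0110 → error at position 6.
Flip position 6: 110100110111110 → 110101110111110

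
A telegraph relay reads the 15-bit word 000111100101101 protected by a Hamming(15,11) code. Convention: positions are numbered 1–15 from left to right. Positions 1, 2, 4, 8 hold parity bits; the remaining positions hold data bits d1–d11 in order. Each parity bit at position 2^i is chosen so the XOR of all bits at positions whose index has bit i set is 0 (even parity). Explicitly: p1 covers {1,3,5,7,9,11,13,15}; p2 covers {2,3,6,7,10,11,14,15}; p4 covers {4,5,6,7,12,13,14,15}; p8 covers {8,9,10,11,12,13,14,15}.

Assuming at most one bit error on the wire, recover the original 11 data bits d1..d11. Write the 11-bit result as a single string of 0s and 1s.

01110101101

s1 (pos 1,3,5,7,9,11,13,15): 0⊕0⊕1⊕1⊕0⊕0⊕1⊕1 = 0
s2 (pos 2,3,6,7,10,11,14,15): 0⊕0⊕1⊕1⊕1⊕0⊕0⊕1 = 0
s4 (pos 4,5,6,7,12,13,14,15): 1⊕1⊕1⊕1⊕1⊕1⊕0⊕1 = 1
s8 (pos 8,9,10,11,12,13,14,15): 0⊕0⊕1⊕0⊕1⊕1⊕0⊕1 = 0
Syndrome s8…s1 = 0100 → error at position 4.
Flip position 4: 000111100101101 → 000011100101101
Read data bits from positions 3,5,6,7,9,10,11,12,13,14,15: 01110101101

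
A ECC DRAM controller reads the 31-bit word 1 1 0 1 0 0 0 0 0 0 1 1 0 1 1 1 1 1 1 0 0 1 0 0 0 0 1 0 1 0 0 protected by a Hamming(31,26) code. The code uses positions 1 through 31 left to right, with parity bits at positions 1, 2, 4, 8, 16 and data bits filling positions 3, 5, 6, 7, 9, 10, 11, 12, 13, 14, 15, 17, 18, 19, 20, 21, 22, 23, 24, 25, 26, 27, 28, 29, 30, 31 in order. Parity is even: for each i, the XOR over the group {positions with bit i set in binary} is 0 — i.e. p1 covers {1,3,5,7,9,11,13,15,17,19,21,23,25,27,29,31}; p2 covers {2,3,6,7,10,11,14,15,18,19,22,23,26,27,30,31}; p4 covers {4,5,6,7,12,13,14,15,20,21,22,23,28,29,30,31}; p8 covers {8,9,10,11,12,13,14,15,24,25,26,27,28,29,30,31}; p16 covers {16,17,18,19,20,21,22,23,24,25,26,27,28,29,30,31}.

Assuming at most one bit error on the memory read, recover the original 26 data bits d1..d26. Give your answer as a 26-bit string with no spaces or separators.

00000011011011001000010100

s1 (pos 1,3,5,7,9,11,13,15,17,19,21,23,25,27,29,31): 1⊕0⊕0⊕0⊕0⊕1⊕0⊕1⊕1⊕1⊕0⊕0⊕0⊕1⊕1⊕0 = 1
s2 (pos 2,3,6,7,10,11,14,15,18,19,22,23,26,27,30,31): 1⊕0⊕0⊕0⊕0⊕1⊕1⊕1⊕1⊕1⊕1⊕0⊕0⊕1⊕0⊕0 = 0
s4 (pos 4,5,6,7,12,13,14,15,20,21,22,23,28,29,30,31): 1⊕0⊕0⊕0⊕1⊕0⊕1⊕1⊕0⊕0⊕1⊕0⊕0⊕1⊕0⊕0 = 0
s8 (pos 8,9,10,11,12,13,14,15,24,25,26,27,28,29,30,31): 0⊕0⊕0⊕1⊕1⊕0⊕1⊕1⊕0⊕0⊕0⊕1⊕0⊕1⊕0⊕0 = 0
s16 (pos 16,17,18,19,20,21,22,23,24,25,26,27,28,29,30,31): 1⊕1⊕1⊕1⊕0⊕0⊕1⊕0⊕0⊕0⊕0⊕1⊕0⊕1⊕0⊕0 = 1
Syndrome s16…s1 = 10001 → error at position 17.
Flip position 17: 1101000000110111111001000010100 → 1101000000110111011001000010100
Read data bits from positions 3,5,6,7,9,10,11,12,13,14,15,17,18,19,20,21,22,23,24,25,26,27,28,29,30,31: 00000011011011001000010100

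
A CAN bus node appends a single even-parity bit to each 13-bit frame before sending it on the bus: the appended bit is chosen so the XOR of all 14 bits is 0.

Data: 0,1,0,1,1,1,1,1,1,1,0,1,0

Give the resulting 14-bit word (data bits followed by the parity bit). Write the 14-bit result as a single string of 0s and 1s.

01011111110101

XOR of the 13 data bits: 0⊕1⊕0⊕1⊕1⊕1⊕1⊕1⊕1⊕1⊕0⊕1⊕0 = 1
Parity bit = 1 (so all 14 bits XOR to 0).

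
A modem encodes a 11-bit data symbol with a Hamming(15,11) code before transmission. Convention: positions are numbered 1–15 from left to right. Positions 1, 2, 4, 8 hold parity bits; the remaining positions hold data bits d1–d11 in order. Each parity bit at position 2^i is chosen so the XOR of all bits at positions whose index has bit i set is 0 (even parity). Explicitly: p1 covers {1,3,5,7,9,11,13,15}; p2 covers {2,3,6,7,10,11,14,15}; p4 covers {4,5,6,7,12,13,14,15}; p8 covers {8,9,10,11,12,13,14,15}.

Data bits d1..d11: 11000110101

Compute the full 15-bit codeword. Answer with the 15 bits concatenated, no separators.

101110000110101

Place data at non-parity positions: p1 p2 1 p4 1 0 0 p8 0 1 1 0 1 0 1
p1 (pos 1,3,5,7,9,11,13,15): XOR of data positions = 1⊕1⊕0⊕0⊕1⊕1⊕1 = 1
p2 (pos 2,3,6,7,10,11,14,15): XOR of data positions = 1⊕0⊕0⊕1⊕1⊕0⊕1 = 0
p4 (pos 4,5,6,7,12,13,14,15): XOR of data positions = 1⊕0⊕0⊕0⊕1⊕0⊕1 = 1
p8 (pos 8,9,10,11,12,13,14,15): XOR of data positions = 0⊕1⊕1⊕0⊕1⊕0⊕1 = 0
Codeword: 101110000110101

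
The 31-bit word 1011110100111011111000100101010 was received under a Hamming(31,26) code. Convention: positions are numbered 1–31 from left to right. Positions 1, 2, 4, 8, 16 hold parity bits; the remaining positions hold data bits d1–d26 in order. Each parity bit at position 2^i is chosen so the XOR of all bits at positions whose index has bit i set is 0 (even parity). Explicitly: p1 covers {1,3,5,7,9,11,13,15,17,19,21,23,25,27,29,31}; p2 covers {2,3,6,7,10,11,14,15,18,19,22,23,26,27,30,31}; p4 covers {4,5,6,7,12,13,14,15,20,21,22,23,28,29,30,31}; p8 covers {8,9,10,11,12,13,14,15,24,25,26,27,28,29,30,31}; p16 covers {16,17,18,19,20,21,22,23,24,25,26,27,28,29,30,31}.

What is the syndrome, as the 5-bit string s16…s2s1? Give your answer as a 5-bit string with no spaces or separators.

00111

s1 (pos 1,3,5,7,9,11,13,15,17,19,21,23,25,27,29,31): 1⊕1⊕1⊕0⊕0⊕1⊕1⊕1⊕1⊕1⊕0⊕1⊕0⊕0⊕0⊕0 = 1
s2 (pos 2,3,6,7,10,11,14,15,18,19,22,23,26,27,30,31): 0⊕1⊕1⊕0⊕0⊕1⊕0⊕1⊕1⊕1⊕0⊕1⊕1⊕0⊕1⊕0 = 1
s4 (pos 4,5,6,7,12,13,14,15,20,21,22,23,28,29,30,31): 1⊕1⊕1⊕0⊕1⊕1⊕0⊕1⊕0⊕0⊕0⊕1⊕1⊕0⊕1⊕0 = 1
s8 (pos 8,9,10,11,12,13,14,15,24,25,26,27,28,29,30,31): 1⊕0⊕0⊕1⊕1⊕1⊕0⊕1⊕0⊕0⊕1⊕0⊕1⊕0⊕1⊕0 = 0
s16 (pos 16,17,18,19,20,21,22,23,24,25,26,27,28,29,30,31): 1⊕1⊕1⊕1⊕0⊕0⊕0⊕1⊕0⊕0⊕1⊕0⊕1⊕0⊕1⊕0 = 0
Syndrome s16…s1 = 00111 → error at position 7.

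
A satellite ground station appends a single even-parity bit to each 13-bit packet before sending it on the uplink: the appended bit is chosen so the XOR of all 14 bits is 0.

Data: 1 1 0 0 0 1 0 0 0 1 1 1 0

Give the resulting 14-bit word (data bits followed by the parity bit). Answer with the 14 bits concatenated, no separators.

11000100011100

XOR of the 13 data bits: 1⊕1⊕0⊕0⊕0⊕1⊕0⊕0⊕0⊕1⊕1⊕1⊕0 = 0
Parity bit = 0 (so all 14 bits XOR to 0).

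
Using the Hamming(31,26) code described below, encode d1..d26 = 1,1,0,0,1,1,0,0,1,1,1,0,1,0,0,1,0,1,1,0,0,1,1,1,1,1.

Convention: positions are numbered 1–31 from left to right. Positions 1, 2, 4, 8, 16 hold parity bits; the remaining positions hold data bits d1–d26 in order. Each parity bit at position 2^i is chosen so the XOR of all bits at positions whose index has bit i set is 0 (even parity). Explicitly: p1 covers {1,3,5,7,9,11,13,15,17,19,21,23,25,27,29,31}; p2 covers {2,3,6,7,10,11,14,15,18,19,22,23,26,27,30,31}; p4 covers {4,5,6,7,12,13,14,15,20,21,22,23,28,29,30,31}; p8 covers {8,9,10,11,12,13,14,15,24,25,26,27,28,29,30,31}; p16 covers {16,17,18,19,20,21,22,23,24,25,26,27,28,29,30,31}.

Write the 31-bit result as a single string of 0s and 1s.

Place data at non-parity positions: p1 p2 1 p4 1 0 0 p8 1 1 0 0 1 1 1 p16 0 1 0 0 1 0 1 1 0 0 1 1 1 1 1
p1 (pos 1,3,5,7,9,11,13,15,17,19,21,23,25,27,29,31): XOR of data positions = 1⊕1⊕0⊕1⊕0⊕1⊕1⊕0⊕0⊕1⊕1⊕0⊕1⊕1⊕1 = 0
p2 (pos 2,3,6,7,10,11,14,15,18,19,22,23,26,27,30,31): XOR of data positions = 1⊕0⊕0⊕1⊕0⊕1⊕1⊕1⊕0⊕0⊕1⊕0⊕1⊕1⊕1 = 1
p4 (pos 4,5,6,7,12,13,14,15,20,21,22,23,28,29,30,31): XOR of data positions = 1⊕0⊕0⊕0⊕1⊕1⊕1⊕0⊕1⊕0⊕1⊕1⊕1⊕1⊕1 = 0
p8 (pos 8,9,10,11,12,13,14,15,24,25,26,27,28,29,30,31): XOR of data positions = 1⊕1⊕0⊕0⊕1⊕1⊕1⊕1⊕0⊕0⊕1⊕1⊕1⊕1⊕1 = 1
p16 (pos 16,17,18,19,20,21,22,23,24,25,26,27,28,29,30,31): XOR of data positions = 0⊕1⊕0⊕0⊕1⊕0⊕1⊕1⊕0⊕0⊕1⊕1⊕1⊕1⊕1 = 1
Codeword: 0110100111001111010010110011111

0110100111001111010010110011111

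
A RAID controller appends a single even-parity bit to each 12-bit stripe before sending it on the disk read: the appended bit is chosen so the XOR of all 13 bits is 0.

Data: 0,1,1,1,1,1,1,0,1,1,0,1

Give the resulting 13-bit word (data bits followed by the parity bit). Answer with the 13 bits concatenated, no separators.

0111111011011

XOR of the 12 data bits: 0⊕1⊕1⊕1⊕1⊕1⊕1⊕0⊕1⊕1⊕0⊕1 = 1
Parity bit = 1 (so all 13 bits XOR to 0).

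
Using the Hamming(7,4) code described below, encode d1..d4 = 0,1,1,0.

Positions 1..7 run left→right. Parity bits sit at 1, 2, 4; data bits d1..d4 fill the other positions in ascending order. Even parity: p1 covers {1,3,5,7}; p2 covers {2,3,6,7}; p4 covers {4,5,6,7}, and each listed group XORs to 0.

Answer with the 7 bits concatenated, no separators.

Place data at non-parity positions: p1 p2 0 p4 1 1 0
p1 (pos 1,3,5,7): XOR of data positions = 0⊕1⊕0 = 1
p2 (pos 2,3,6,7): XOR of data positions = 0⊕1⊕0 = 1
p4 (pos 4,5,6,7): XOR of data positions = 1⊕1⊕0 = 0
Codeword: 1100110

1100110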